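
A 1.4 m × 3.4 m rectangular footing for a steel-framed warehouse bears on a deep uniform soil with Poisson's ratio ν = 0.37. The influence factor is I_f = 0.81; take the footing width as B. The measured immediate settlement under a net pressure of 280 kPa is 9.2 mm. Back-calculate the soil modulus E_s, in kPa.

S_e = q·B·(1−ν²)/E_s · I_f  ⇒  E_s = q·B·(1−ν²)·I_f / S_e.
E_s = 280 × 1.4 × 0.8631 × 0.81 / 0.0092 = 29790 kPa

E_s ≈ 29800 kPa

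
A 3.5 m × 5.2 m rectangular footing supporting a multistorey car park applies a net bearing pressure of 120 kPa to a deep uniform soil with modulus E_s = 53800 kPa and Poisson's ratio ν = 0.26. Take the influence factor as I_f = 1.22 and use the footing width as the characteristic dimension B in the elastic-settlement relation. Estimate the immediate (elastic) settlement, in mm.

S_e ≈ 8.88 mm

Immediate (elastic) settlement: S_e = q·B·(1−ν²)/E_s · I_f.
S_e = 120 × 3.5 × (1 − 0.26²) / 53800 × 1.22
    = 120 × 3.5 × 0.9324 / 53800 × 1.22
    = 0.00888 m = 8.88 mm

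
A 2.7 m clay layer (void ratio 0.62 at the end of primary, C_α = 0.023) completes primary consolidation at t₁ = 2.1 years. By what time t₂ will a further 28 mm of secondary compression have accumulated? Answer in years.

t₂ ≈ 11.3 years

S_s = C_α·H/(1+e_p)·log₁₀(t₂/t₁) ⇒ log₁₀(t₂/t₁) = S_s·(1+e_p)/(C_α·H).
log₁₀(t₂/t₁) = 0.028 × (1+0.62) / (0.023×2.7) = 0.7304
t₂ = t₁ × 10^0.7304 = 2.1 × 5.376 = 11.29 years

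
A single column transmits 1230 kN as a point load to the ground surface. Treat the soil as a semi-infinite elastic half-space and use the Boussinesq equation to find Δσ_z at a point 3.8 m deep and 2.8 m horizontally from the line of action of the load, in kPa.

Boussinesq vertical stress below a point load on an elastic half-space:
Δσ_z = 3P/(2πz²) · [1 + (r/z)²]^(−5/2)
r/z = 2.8/3.8 = 0.73684; [1+(r/z)²]^(−5/2) = 0.33817.
Δσ_z = 3×1230/(2π×3.8²) × 0.33817 = 40.67 × 0.33817 = 13.75 kPa

Δσ_z ≈ 13.8 kPa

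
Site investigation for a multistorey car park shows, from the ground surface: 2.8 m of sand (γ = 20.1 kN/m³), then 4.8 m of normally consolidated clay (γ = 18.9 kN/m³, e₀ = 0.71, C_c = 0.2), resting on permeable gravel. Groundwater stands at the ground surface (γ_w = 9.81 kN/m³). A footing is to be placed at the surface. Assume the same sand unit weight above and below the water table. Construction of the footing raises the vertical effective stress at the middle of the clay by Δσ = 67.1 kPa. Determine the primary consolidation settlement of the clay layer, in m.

Mid-depth of clay below the ground surface: z = 2.8 + 4.8/2 = 5.2 m.
Total vertical stress at mid-clay: σ_v = 20.1×2.8 + 18.9×2.4 = 101.64 kPa.
Pore pressure: u = 9.81×(5.2 − 0) = 51.012 kPa.
Initial effective stress: σ'_0 = σ_v − u = 101.64 − 51.012 = 50.628 kPa.
Final effective stress: σ'_f = σ'_0 + Δσ = 50.628 + 67.1 = 117.73 kPa.
Normally consolidated clay, so the full stress increment lies on the virgin compression line:
S_c = C_c·H/(1+e₀)·log₁₀(σ'_f/σ'_0) = 0.2×4.8/(1+0.71)×log₁₀(117.73/50.628)
    = 0.5614 × 0.3665 = 0.2058 m

S_c ≈ 0.206 m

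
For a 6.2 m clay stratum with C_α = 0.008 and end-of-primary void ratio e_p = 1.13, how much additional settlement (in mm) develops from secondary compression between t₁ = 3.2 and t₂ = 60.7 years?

S_s ≈ 29.8 mm

Secondary compression: S_s = C_α·H/(1+e_p)·log₁₀(t₂/t₁)
S_s = 0.008×6.2/(1+1.13)×log₁₀(60.7/3.2)
    = 0.02329 × 1.278 = 0.02976 m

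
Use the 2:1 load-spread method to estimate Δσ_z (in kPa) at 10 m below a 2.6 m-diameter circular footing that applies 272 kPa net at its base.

By the 2:1 method the load spreads at 1 horizontal : 2 vertical, so at depth z the loaded area has grown by z in each plan dimension:
Δσ ≈ qD²/(D+z)² = 272×2.6²/(2.6+10)² = 11.582 kPa

Δσ_z ≈ 11.6 kPa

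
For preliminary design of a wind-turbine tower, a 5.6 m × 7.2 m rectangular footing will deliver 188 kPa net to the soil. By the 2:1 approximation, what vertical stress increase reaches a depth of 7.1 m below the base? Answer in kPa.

By the 2:1 method the load spreads at 1 horizontal : 2 vertical, so at depth z the loaded area has grown by z in each plan dimension:
Δσ = qBL/((B+z)(L+z)) = 188×5.6×7.2/((5.6+7.1)(7.2+7.1)) = 41.739 kPa

Δσ_z ≈ 41.7 kPa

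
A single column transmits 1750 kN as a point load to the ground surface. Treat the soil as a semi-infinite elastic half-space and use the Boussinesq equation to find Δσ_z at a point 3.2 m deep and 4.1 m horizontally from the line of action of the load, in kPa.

Δσ_z ≈ 7.19 kPa

Boussinesq vertical stress below a point load on an elastic half-space:
Δσ_z = 3P/(2πz²) · [1 + (r/z)²]^(−5/2)
r/z = 4.1/3.2 = 1.2812; [1+(r/z)²]^(−5/2) = 0.088172.
Δσ_z = 3×1750/(2π×3.2²) × 0.088172 = 81.598 × 0.088172 = 7.195 kPa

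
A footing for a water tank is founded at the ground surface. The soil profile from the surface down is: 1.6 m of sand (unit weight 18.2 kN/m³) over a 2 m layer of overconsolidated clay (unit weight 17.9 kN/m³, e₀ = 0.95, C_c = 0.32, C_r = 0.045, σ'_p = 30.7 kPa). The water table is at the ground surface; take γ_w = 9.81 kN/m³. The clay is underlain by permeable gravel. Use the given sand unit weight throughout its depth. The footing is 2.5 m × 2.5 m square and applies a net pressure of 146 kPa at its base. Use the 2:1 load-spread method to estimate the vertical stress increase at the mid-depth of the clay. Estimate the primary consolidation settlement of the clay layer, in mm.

S_c ≈ 94.3 mm

Mid-depth of clay below the ground surface: z = 1.6 + 2/2 = 2.6 m.
Total vertical stress at mid-clay: σ_v = 18.2×1.6 + 17.9×1 = 47.02 kPa.
Pore pressure: u = 9.81×(2.6 − 0) = 25.506 kPa.
Initial effective stress: σ'_0 = σ_v − u = 47.02 − 25.506 = 21.514 kPa.
Stress increase at mid-clay by the 2:1 spreading method:
Δσ = qBL/((B+z)(L+z)) = 146×2.5×2.5/((2.5+2.6)(2.5+2.6)) = 35.083 kPa
Final effective stress: σ'_f = 21.514 + 35.083 = 56.597 kPa.
σ'_f = 56.597 > σ'_p = 30.7 kPa, so the stress path crosses the preconsolidation pressure — recompression up to σ'_p, then virgin compression beyond:
S_c = H/(1+e₀)·[C_r·log₁₀(σ'_p/σ'_0) + C_c·log₁₀(σ'_f/σ'_p)]
    = 2/1.95 × [0.045×log₁₀(30.7/21.514) + 0.32×log₁₀(56.597/30.7)]
    = 1.0256 × [0.0069488 + 0.08501] = 0.09431 m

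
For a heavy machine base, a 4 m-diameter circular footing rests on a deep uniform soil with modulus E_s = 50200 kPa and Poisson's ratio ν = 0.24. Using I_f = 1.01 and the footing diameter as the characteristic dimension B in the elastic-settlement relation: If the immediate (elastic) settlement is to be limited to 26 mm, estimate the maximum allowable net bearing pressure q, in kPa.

S_e = q·B·(1−ν²)/E_s · I_f  ⇒  q = S_e·E_s / (B·(1−ν²)·I_f).
q = 0.026 × 50200 / (4 × 0.9424 × 1.01) = 342.8 kPa

q ≈ 343 kPa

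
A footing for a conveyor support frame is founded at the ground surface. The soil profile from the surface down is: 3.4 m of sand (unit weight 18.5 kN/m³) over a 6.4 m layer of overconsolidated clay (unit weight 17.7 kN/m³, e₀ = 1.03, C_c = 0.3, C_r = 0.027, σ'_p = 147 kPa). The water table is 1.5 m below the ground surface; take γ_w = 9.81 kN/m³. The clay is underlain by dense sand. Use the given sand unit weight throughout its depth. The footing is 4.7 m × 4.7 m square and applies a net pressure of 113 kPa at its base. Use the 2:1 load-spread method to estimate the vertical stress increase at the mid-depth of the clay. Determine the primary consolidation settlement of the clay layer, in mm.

S_c ≈ 9.16 mm

Mid-depth of clay below the ground surface: z = 3.4 + 6.4/2 = 6.6 m.
Total vertical stress at mid-clay: σ_v = 18.5×3.4 + 17.7×3.2 = 119.54 kPa.
Pore pressure: u = 9.81×(6.6 − 1.5) = 50.031 kPa.
Initial effective stress: σ'_0 = σ_v − u = 119.54 − 50.031 = 69.509 kPa.
Stress increase at mid-clay by the 2:1 spreading method:
Δσ = qBL/((B+z)(L+z)) = 113×4.7×4.7/((4.7+6.6)(4.7+6.6)) = 19.549 kPa
Final effective stress: σ'_f = 69.509 + 19.549 = 89.058 kPa.
σ'_f = 89.058 ≤ σ'_p = 147 kPa, so the clay remains overconsolidated and only the recompression index applies:
S_c = C_r·H/(1+e₀)·log₁₀(σ'_f/σ'_0) = 0.027×6.4/2.03×log₁₀(89.058/69.509)
    = 0.085123 × 0.10763 = 0.009162 m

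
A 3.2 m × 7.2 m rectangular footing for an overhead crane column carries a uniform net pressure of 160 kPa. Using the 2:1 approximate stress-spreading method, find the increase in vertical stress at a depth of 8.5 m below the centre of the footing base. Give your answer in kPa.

By the 2:1 method the load spreads at 1 horizontal : 2 vertical, so at depth z the loaded area has grown by z in each plan dimension:
Δσ = qBL/((B+z)(L+z)) = 160×3.2×7.2/((3.2+8.5)(7.2+8.5)) = 20.069 kPa

Δσ_z ≈ 20.1 kPa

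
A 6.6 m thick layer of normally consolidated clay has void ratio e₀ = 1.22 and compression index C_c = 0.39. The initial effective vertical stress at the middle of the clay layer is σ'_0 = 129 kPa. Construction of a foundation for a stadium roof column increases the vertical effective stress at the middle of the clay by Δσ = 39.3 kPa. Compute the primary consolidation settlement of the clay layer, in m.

S_c ≈ 0.134 m

Final effective stress: σ'_f = σ'_0 + Δσ = 129 + 39.3 = 168.3 kPa.
Normally consolidated clay, so the full stress increment lies on the virgin compression line:
S_c = C_c·H/(1+e₀)·log₁₀(σ'_f/σ'_0) = 0.39×6.6/(1+1.22)×log₁₀(168.3/129)
    = 1.1595 × 0.11549 = 0.1339 m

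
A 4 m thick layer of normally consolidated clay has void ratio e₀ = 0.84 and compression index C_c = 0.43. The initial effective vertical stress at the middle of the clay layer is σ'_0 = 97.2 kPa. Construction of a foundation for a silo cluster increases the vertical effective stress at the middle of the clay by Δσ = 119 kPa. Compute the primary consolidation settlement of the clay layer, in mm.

Final effective stress: σ'_f = σ'_0 + Δσ = 97.2 + 119 = 216.2 kPa.
Normally consolidated clay, so the full stress increment lies on the virgin compression line:
S_c = C_c·H/(1+e₀)·log₁₀(σ'_f/σ'_0) = 0.43×4/(1+0.84)×log₁₀(216.2/97.2)
    = 0.93478 × 0.34719 = 0.3245 m

S_c ≈ 325 mm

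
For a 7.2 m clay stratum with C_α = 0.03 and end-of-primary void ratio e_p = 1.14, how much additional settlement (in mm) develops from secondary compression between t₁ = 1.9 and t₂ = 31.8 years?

Secondary compression: S_s = C_α·H/(1+e_p)·log₁₀(t₂/t₁)
S_s = 0.03×7.2/(1+1.14)×log₁₀(31.8/1.9)
    = 0.1009 × 1.224 = 0.1235 m

S_s ≈ 124 mm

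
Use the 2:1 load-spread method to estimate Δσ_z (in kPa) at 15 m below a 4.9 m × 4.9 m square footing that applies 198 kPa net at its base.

Δσ_z ≈ 12 kPa

By the 2:1 method the load spreads at 1 horizontal : 2 vertical, so at depth z the loaded area has grown by z in each plan dimension:
Δσ = qBL/((B+z)(L+z)) = 198×4.9×4.9/((4.9+15)(4.9+15)) = 12.005 kPa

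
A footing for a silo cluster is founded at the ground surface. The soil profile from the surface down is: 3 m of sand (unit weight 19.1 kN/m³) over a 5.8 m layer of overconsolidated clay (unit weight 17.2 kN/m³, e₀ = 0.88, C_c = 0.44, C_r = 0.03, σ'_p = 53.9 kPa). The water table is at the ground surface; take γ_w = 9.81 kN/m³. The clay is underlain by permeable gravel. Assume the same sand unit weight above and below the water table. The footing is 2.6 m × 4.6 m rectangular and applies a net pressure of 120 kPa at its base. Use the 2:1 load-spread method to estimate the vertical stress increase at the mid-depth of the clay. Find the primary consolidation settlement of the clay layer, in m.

S_c ≈ 0.117 m

Mid-depth of clay below the ground surface: z = 3 + 5.8/2 = 5.9 m.
Total vertical stress at mid-clay: σ_v = 19.1×3 + 17.2×2.9 = 107.18 kPa.
Pore pressure: u = 9.81×(5.9 − 0) = 57.879 kPa.
Initial effective stress: σ'_0 = σ_v − u = 107.18 − 57.879 = 49.301 kPa.
Stress increase at mid-clay by the 2:1 spreading method:
Δσ = qBL/((B+z)(L+z)) = 120×2.6×4.6/((2.6+5.9)(4.6+5.9)) = 16.081 kPa
Final effective stress: σ'_f = 49.301 + 16.081 = 65.382 kPa.
σ'_f = 65.382 > σ'_p = 53.9 kPa, so the stress path crosses the preconsolidation pressure — recompression up to σ'_p, then virgin compression beyond:
S_c = H/(1+e₀)·[C_r·log₁₀(σ'_p/σ'_0) + C_c·log₁₀(σ'_f/σ'_p)]
    = 5.8/1.88 × [0.03×log₁₀(53.9/49.301) + 0.44×log₁₀(65.382/53.9)]
    = 3.0851 × [0.001162 + 0.036903] = 0.1174 m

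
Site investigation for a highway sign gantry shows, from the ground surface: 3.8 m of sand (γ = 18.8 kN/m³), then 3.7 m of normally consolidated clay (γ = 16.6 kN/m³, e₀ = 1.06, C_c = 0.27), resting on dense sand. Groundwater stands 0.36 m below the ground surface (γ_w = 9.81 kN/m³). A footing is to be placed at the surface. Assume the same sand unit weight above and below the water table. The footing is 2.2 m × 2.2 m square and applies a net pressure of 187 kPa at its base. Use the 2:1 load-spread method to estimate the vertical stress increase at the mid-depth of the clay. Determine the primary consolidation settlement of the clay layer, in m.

S_c ≈ 0.054 m

Mid-depth of clay below the ground surface: z = 3.8 + 3.7/2 = 5.65 m.
Total vertical stress at mid-clay: σ_v = 18.8×3.8 + 16.6×1.85 = 102.15 kPa.
Pore pressure: u = 9.81×(5.65 − 0.36) = 51.895 kPa.
Initial effective stress: σ'_0 = σ_v − u = 102.15 − 51.895 = 50.255 kPa.
Stress increase at mid-clay by the 2:1 spreading method:
Δσ = qBL/((B+z)(L+z)) = 187×2.2×2.2/((2.2+5.65)(2.2+5.65)) = 14.687 kPa
Final effective stress: σ'_f = σ'_0 + Δσ = 50.255 + 14.687 = 64.942 kPa.
Normally consolidated clay, so the full stress increment lies on the virgin compression line:
S_c = C_c·H/(1+e₀)·log₁₀(σ'_f/σ'_0) = 0.27×3.7/(1+1.06)×log₁₀(64.942/50.255)
    = 0.48495 × 0.11135 = 0.054 m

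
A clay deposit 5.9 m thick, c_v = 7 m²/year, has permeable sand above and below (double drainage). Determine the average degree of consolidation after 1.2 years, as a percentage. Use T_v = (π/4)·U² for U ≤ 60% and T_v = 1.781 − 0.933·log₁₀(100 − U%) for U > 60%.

Drainage path length: H_d = H/2 = 2.95 m (double drainage).
T_v = c_v·t/H_d² = 7×1.2/2.95² = 0.96524.
T_v = 0.96524 corresponds to the U > 60% branch:
U = 1 − 10^((1.781 − T_v)/0.933)/100 = 0.9251

U ≈ 92.5 %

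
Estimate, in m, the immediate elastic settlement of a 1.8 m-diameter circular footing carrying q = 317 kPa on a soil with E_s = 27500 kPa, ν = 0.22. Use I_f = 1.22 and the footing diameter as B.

Immediate (elastic) settlement: S_e = q·B·(1−ν²)/E_s · I_f.
S_e = 317 × 1.8 × (1 − 0.22²) / 27500 × 1.22
    = 317 × 1.8 × 0.9516 / 27500 × 1.22
    = 0.02409 m

S_e ≈ 0.0241 m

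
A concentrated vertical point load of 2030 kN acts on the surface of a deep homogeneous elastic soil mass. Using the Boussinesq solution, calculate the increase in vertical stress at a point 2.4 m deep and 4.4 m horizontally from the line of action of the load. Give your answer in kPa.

Boussinesq vertical stress below a point load on an elastic half-space:
Δσ_z = 3P/(2πz²) · [1 + (r/z)²]^(−5/2)
r/z = 4.4/2.4 = 1.8333; [1+(r/z)²]^(−5/2) = 0.025177.
Δσ_z = 3×2030/(2π×2.4²) × 0.025177 = 168.27 × 0.025177 = 4.237 kPa

Δσ_z ≈ 4.24 kPa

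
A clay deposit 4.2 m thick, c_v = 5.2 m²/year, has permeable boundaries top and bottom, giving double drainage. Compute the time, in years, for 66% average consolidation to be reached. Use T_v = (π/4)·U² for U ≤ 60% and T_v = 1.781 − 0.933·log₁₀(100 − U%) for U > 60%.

Drainage path length: H_d = H/2 = 2.1 m (double drainage).
U > 60%: T_v = 1.781 − 0.933·log₁₀(100 − 66) = 0.35213.
t = T_v·H_d²/c_v = 0.35213×2.1²/5.2 = 0.2986 years.

t ≈ 0.299 years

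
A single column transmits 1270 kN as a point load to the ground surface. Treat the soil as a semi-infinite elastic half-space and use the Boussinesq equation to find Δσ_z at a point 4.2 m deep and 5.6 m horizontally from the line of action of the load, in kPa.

Δσ_z ≈ 2.67 kPa

Boussinesq vertical stress below a point load on an elastic half-space:
Δσ_z = 3P/(2πz²) · [1 + (r/z)²]^(−5/2)
r/z = 5.6/4.2 = 1.3333; [1+(r/z)²]^(−5/2) = 0.07776.
Δσ_z = 3×1270/(2π×4.2²) × 0.07776 = 34.375 × 0.07776 = 2.673 kPa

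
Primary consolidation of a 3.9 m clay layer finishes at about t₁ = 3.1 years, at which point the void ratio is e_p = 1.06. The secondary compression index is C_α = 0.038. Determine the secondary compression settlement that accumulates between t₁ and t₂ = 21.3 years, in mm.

Secondary compression: S_s = C_α·H/(1+e_p)·log₁₀(t₂/t₁)
S_s = 0.038×3.9/(1+1.06)×log₁₀(21.3/3.1)
    = 0.07194 × 0.837 = 0.06022 m

S_s ≈ 60.2 mm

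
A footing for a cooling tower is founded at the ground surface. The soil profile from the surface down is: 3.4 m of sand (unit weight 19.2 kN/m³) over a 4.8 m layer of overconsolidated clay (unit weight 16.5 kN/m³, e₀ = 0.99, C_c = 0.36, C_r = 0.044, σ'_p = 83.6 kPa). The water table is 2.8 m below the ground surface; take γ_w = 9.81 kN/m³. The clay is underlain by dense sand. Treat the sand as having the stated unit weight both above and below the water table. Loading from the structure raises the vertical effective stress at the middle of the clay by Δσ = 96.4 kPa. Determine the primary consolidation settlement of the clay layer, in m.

S_c ≈ 0.276 m

Mid-depth of clay below the ground surface: z = 3.4 + 4.8/2 = 5.8 m.
Total vertical stress at mid-clay: σ_v = 19.2×3.4 + 16.5×2.4 = 104.88 kPa.
Pore pressure: u = 9.81×(5.8 − 2.8) = 29.43 kPa.
Initial effective stress: σ'_0 = σ_v − u = 104.88 − 29.43 = 75.45 kPa.
Final effective stress: σ'_f = 75.45 + 96.4 = 171.85 kPa.
σ'_f = 171.85 > σ'_p = 83.6 kPa, so the stress path crosses the preconsolidation pressure — recompression up to σ'_p, then virgin compression beyond:
S_c = H/(1+e₀)·[C_r·log₁₀(σ'_p/σ'_0) + C_c·log₁₀(σ'_f/σ'_p)]
    = 4.8/1.99 × [0.044×log₁₀(83.6/75.45) + 0.36×log₁₀(171.85/83.6)]
    = 2.4121 × [0.0019601 + 0.11266] = 0.2765 m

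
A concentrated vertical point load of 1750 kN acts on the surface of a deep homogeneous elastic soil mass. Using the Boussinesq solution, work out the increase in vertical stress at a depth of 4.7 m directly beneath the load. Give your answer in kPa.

Δσ_z ≈ 37.8 kPa

Boussinesq vertical stress below a point load on an elastic half-space:
Δσ_z = 3P/(2πz²) · [1 + (r/z)²]^(−5/2)
r/z = 0/4.7 = 0; [1+(r/z)²]^(−5/2) = 1.
Δσ_z = 3×1750/(2π×4.7²) × 1 = 37.825 × 1 = 37.83 kPa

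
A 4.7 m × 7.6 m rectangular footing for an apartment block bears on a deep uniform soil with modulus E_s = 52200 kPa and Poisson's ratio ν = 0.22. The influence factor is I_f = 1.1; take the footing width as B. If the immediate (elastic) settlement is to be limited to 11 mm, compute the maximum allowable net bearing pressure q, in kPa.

S_e = q·B·(1−ν²)/E_s · I_f  ⇒  q = S_e·E_s / (B·(1−ν²)·I_f).
q = 0.011 × 52200 / (4.7 × 0.9516 × 1.1) = 116.7 kPa

q ≈ 117 kPa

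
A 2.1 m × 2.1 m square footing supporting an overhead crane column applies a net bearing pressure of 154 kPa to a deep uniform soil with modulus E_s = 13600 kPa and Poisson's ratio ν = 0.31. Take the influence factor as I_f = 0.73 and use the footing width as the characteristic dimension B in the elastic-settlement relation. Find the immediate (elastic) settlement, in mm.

S_e ≈ 15.7 mm

Immediate (elastic) settlement: S_e = q·B·(1−ν²)/E_s · I_f.
S_e = 154 × 2.1 × (1 − 0.31²) / 13600 × 0.73
    = 154 × 2.1 × 0.9039 / 13600 × 0.73
    = 0.01569 m = 15.69 mm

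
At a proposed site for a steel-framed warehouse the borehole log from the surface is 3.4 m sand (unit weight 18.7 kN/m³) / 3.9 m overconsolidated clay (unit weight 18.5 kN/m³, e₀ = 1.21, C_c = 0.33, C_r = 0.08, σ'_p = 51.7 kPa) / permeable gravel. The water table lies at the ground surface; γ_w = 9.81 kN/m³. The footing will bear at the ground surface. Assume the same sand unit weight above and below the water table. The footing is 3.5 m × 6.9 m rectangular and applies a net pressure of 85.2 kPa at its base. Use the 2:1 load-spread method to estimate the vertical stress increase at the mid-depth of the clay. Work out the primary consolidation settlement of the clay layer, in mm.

S_c ≈ 68 mm

Mid-depth of clay below the ground surface: z = 3.4 + 3.9/2 = 5.35 m.
Total vertical stress at mid-clay: σ_v = 18.7×3.4 + 18.5×1.95 = 99.655 kPa.
Pore pressure: u = 9.81×(5.35 − 0) = 52.483 kPa.
Initial effective stress: σ'_0 = σ_v − u = 99.655 − 52.483 = 47.172 kPa.
Stress increase at mid-clay by the 2:1 spreading method:
Δσ = qBL/((B+z)(L+z)) = 85.2×3.5×6.9/((3.5+5.35)(6.9+5.35)) = 18.979 kPa
Final effective stress: σ'_f = 47.172 + 18.979 = 66.151 kPa.
σ'_f = 66.151 > σ'_p = 51.7 kPa, so the stress path crosses the preconsolidation pressure — recompression up to σ'_p, then virgin compression beyond:
S_c = H/(1+e₀)·[C_r·log₁₀(σ'_p/σ'_0) + C_c·log₁₀(σ'_f/σ'_p)]
    = 3.9/2.21 × [0.08×log₁₀(51.7/47.172) + 0.33×log₁₀(66.151/51.7)]
    = 1.7647 × [0.0031845 + 0.035325] = 0.06796 m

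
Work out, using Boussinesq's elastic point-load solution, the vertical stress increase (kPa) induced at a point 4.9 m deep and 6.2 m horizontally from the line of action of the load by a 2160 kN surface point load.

Boussinesq vertical stress below a point load on an elastic half-space:
Δσ_z = 3P/(2πz²) · [1 + (r/z)²]^(−5/2)
r/z = 6.2/4.9 = 1.2653; [1+(r/z)²]^(−5/2) = 0.091654.
Δσ_z = 3×2160/(2π×4.9²) × 0.091654 = 42.954 × 0.091654 = 3.937 kPa

Δσ_z ≈ 3.94 kPa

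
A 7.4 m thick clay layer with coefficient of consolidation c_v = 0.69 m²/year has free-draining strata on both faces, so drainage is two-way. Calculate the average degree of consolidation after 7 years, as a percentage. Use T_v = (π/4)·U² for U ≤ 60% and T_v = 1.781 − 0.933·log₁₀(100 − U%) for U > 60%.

Drainage path length: H_d = H/2 = 3.7 m (double drainage).
T_v = c_v·t/H_d² = 0.69×7/3.7² = 0.35281.
T_v = 0.35281 corresponds to the U > 60% branch:
U = 1 − 10^((1.781 − T_v)/0.933)/100 = 0.6606

U ≈ 66.1 %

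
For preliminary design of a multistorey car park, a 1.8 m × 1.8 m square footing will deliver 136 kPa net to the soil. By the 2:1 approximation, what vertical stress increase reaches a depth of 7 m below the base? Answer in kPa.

By the 2:1 method the load spreads at 1 horizontal : 2 vertical, so at depth z the loaded area has grown by z in each plan dimension:
Δσ = qBL/((B+z)(L+z)) = 136×1.8×1.8/((1.8+7)(1.8+7)) = 5.6901 kPa

Δσ_z ≈ 5.69 kPa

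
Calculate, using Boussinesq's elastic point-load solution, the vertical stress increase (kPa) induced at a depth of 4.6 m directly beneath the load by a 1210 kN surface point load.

Boussinesq vertical stress below a point load on an elastic half-space:
Δσ_z = 3P/(2πz²) · [1 + (r/z)²]^(−5/2)
r/z = 0/4.6 = 0; [1+(r/z)²]^(−5/2) = 1.
Δσ_z = 3×1210/(2π×4.6²) × 1 = 27.303 × 1 = 27.3 kPa

Δσ_z ≈ 27.3 kPa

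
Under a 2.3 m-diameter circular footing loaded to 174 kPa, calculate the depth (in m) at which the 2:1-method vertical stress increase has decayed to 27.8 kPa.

z ≈ 3.45 m

2:1 spreading — at depth z the loaded area has grown by z in each plan dimension:
qD²/(D+z)² = Δσ_z ⇒ z = D(√(q/Δσ_z) − 1) = 2.3×(√(174/27.8) − 1) = 3.454 m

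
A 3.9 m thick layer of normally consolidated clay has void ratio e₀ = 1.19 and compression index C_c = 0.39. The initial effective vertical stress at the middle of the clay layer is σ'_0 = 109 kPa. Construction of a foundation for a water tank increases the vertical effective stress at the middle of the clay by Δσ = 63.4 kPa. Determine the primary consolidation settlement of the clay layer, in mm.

S_c ≈ 138 mm

Final effective stress: σ'_f = σ'_0 + Δσ = 109 + 63.4 = 172.4 kPa.
Normally consolidated clay, so the full stress increment lies on the virgin compression line:
S_c = C_c·H/(1+e₀)·log₁₀(σ'_f/σ'_0) = 0.39×3.9/(1+1.19)×log₁₀(172.4/109)
    = 0.69452 × 0.19911 = 0.1383 m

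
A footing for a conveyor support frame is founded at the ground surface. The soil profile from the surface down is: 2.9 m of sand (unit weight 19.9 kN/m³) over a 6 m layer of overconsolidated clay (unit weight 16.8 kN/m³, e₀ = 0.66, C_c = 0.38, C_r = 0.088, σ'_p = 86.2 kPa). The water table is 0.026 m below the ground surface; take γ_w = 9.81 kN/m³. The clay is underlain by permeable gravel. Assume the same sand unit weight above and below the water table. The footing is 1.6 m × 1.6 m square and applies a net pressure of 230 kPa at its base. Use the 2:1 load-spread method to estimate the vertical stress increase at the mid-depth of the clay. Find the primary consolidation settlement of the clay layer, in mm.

S_c ≈ 26 mm

Mid-depth of clay below the ground surface: z = 2.9 + 6/2 = 5.9 m.
Total vertical stress at mid-clay: σ_v = 19.9×2.9 + 16.8×3 = 108.11 kPa.
Pore pressure: u = 9.81×(5.9 − 0.026) = 57.624 kPa.
Initial effective stress: σ'_0 = σ_v − u = 108.11 − 57.624 = 50.486 kPa.
Stress increase at mid-clay by the 2:1 spreading method:
Δσ = qBL/((B+z)(L+z)) = 230×1.6×1.6/((1.6+5.9)(1.6+5.9)) = 10.468 kPa
Final effective stress: σ'_f = 50.486 + 10.468 = 60.954 kPa.
σ'_f = 60.954 ≤ σ'_p = 86.2 kPa, so the clay remains overconsolidated and only the recompression index applies:
S_c = C_r·H/(1+e₀)·log₁₀(σ'_f/σ'_0) = 0.088×6/1.66×log₁₀(60.954/50.486)
    = 0.31808 × 0.081831 = 0.02603 m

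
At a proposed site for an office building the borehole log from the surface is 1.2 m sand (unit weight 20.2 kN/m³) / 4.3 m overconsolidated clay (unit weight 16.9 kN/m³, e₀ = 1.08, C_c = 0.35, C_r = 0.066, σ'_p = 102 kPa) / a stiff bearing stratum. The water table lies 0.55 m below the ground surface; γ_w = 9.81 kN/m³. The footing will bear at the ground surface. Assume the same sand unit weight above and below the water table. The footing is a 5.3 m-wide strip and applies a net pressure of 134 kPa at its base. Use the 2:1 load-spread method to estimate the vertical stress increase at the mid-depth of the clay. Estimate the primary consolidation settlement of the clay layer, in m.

Mid-depth of clay below the ground surface: z = 1.2 + 4.3/2 = 3.35 m.
Total vertical stress at mid-clay: σ_v = 20.2×1.2 + 16.9×2.15 = 60.575 kPa.
Pore pressure: u = 9.81×(3.35 − 0.55) = 27.468 kPa.
Initial effective stress: σ'_0 = σ_v − u = 60.575 − 27.468 = 33.107 kPa.
Stress increase at mid-clay by the 2:1 spreading method:
Δσ = qB/(B+z) = 134×5.3/(5.3+3.35) = 82.104 kPa
Final effective stress: σ'_f = 33.107 + 82.104 = 115.21 kPa.
σ'_f = 115.21 > σ'_p = 102 kPa, so the stress path crosses the preconsolidation pressure — recompression up to σ'_p, then virgin compression beyond:
S_c = H/(1+e₀)·[C_r·log₁₀(σ'_p/σ'_0) + C_c·log₁₀(σ'_f/σ'_p)]
    = 4.3/2.08 × [0.066×log₁₀(102/33.107) + 0.35×log₁₀(115.21/102)]
    = 2.0673 × [0.032253 + 0.018512] = 0.1049 m

S_c ≈ 0.105 m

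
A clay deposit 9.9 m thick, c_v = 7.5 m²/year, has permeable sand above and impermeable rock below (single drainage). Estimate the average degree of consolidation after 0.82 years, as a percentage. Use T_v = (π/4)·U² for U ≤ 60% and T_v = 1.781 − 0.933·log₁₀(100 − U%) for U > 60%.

U ≈ 28.3 %

Drainage path length: H_d = H = 9.9 m (single drainage).
T_v = c_v·t/H_d² = 7.5×0.82/9.9² = 0.062749.
T_v = 0.062749 corresponds to the U ≤ 60% branch:
U = √(4T_v/π) = 0.2827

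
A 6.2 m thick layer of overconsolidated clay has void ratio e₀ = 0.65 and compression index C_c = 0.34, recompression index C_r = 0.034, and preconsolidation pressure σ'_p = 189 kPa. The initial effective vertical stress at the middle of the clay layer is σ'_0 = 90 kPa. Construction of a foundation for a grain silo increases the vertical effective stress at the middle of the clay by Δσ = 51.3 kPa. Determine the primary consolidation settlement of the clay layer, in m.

Final effective stress: σ'_f = 90 + 51.3 = 141.3 kPa.
σ'_f = 141.3 ≤ σ'_p = 189 kPa, so the clay remains overconsolidated and only the recompression index applies:
S_c = C_r·H/(1+e₀)·log₁₀(σ'_f/σ'_0) = 0.034×6.2/1.65×log₁₀(141.3/90)
    = 0.12776 × 0.1959 = 0.02503 m

S_c ≈ 0.025 m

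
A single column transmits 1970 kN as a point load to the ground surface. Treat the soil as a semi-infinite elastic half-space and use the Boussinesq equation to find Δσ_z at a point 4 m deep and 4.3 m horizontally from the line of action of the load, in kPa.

Boussinesq vertical stress below a point load on an elastic half-space:
Δσ_z = 3P/(2πz²) · [1 + (r/z)²]^(−5/2)
r/z = 4.3/4 = 1.075; [1+(r/z)²]^(−5/2) = 0.14658.
Δσ_z = 3×1970/(2π×4²) × 0.14658 = 58.788 × 0.14658 = 8.617 kPa

Δσ_z ≈ 8.62 kPa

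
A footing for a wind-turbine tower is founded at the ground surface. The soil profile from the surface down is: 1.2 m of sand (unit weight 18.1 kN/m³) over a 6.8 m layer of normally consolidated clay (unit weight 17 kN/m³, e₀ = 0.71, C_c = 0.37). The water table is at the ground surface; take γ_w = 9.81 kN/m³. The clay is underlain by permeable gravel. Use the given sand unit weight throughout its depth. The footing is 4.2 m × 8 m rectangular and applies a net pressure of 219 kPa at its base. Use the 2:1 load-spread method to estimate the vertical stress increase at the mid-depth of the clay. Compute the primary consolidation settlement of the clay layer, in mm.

S_c ≈ 687 mm

Mid-depth of clay below the ground surface: z = 1.2 + 6.8/2 = 4.6 m.
Total vertical stress at mid-clay: σ_v = 18.1×1.2 + 17×3.4 = 79.52 kPa.
Pore pressure: u = 9.81×(4.6 − 0) = 45.126 kPa.
Initial effective stress: σ'_0 = σ_v − u = 79.52 − 45.126 = 34.394 kPa.
Stress increase at mid-clay by the 2:1 spreading method:
Δσ = qBL/((B+z)(L+z)) = 219×4.2×8/((4.2+4.6)(8+4.6)) = 66.364 kPa
Final effective stress: σ'_f = σ'_0 + Δσ = 34.394 + 66.364 = 100.76 kPa.
Normally consolidated clay, so the full stress increment lies on the virgin compression line:
S_c = C_c·H/(1+e₀)·log₁₀(σ'_f/σ'_0) = 0.37×6.8/(1+0.71)×log₁₀(100.76/34.394)
    = 1.4713 × 0.46681 = 0.6868 m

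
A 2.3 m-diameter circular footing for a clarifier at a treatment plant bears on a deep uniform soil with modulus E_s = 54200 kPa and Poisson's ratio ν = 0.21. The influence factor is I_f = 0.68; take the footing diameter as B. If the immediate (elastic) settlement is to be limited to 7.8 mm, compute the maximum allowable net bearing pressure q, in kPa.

S_e = q·B·(1−ν²)/E_s · I_f  ⇒  q = S_e·E_s / (B·(1−ν²)·I_f).
q = 0.0078 × 54200 / (2.3 × 0.9559 × 0.68) = 282.8 kPa

q ≈ 283 kPa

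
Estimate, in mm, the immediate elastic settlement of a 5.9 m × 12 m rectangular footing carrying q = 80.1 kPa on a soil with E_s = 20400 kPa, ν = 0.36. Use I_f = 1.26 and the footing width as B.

S_e ≈ 25.4 mm

Immediate (elastic) settlement: S_e = q·B·(1−ν²)/E_s · I_f.
S_e = 80.1 × 5.9 × (1 − 0.36²) / 20400 × 1.26
    = 80.1 × 5.9 × 0.8704 / 20400 × 1.26
    = 0.02541 m = 25.41 mm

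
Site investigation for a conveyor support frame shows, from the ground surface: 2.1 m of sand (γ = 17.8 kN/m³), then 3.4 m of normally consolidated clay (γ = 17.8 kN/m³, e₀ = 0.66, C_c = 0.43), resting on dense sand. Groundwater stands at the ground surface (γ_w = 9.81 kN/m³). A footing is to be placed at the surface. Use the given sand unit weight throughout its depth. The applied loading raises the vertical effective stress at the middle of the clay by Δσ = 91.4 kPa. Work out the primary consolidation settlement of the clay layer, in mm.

S_c ≈ 531 mm

Mid-depth of clay below the ground surface: z = 2.1 + 3.4/2 = 3.8 m.
Total vertical stress at mid-clay: σ_v = 17.8×2.1 + 17.8×1.7 = 67.64 kPa.
Pore pressure: u = 9.81×(3.8 − 0) = 37.278 kPa.
Initial effective stress: σ'_0 = σ_v − u = 67.64 − 37.278 = 30.362 kPa.
Final effective stress: σ'_f = σ'_0 + Δσ = 30.362 + 91.4 = 121.76 kPa.
Normally consolidated clay, so the full stress increment lies on the virgin compression line:
S_c = C_c·H/(1+e₀)·log₁₀(σ'_f/σ'_0) = 0.43×3.4/(1+0.66)×log₁₀(121.76/30.362)
    = 0.88072 × 0.60317 = 0.5312 m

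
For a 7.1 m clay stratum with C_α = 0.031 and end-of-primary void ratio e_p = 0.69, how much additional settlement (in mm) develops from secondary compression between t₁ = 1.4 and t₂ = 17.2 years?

Secondary compression: S_s = C_α·H/(1+e_p)·log₁₀(t₂/t₁)
S_s = 0.031×7.1/(1+0.69)×log₁₀(17.2/1.4)
    = 0.1302 × 1.089 = 0.1419 m

S_s ≈ 142 mm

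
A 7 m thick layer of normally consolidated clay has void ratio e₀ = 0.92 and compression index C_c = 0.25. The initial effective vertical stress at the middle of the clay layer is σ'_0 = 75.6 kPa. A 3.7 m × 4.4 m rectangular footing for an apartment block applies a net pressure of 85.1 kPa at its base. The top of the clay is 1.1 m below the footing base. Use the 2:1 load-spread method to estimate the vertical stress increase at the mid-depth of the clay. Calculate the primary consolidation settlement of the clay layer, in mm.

S_c ≈ 86.8 mm

Mid-depth of clay below the footing base: z = 1.1 + 7/2 = 4.6 m.
Stress increase at mid-clay by the 2:1 spreading method:
Δσ = qBL/((B+z)(L+z)) = 85.1×3.7×4.4/((3.7+4.6)(4.4+4.6)) = 18.547 kPa
Final effective stress: σ'_f = σ'_0 + Δσ = 75.6 + 18.547 = 94.147 kPa.
Normally consolidated clay, so the full stress increment lies on the virgin compression line:
S_c = C_c·H/(1+e₀)·log₁₀(σ'_f/σ'_0) = 0.25×7/(1+0.92)×log₁₀(94.147/75.6)
    = 0.91146 × 0.095285 = 0.08685 m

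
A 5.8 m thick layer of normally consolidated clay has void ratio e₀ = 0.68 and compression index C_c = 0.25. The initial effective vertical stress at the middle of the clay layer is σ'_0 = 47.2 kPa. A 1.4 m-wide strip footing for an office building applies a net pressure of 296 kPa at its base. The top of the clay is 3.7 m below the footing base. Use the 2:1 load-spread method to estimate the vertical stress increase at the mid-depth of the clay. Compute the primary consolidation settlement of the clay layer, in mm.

Mid-depth of clay below the footing base: z = 3.7 + 5.8/2 = 6.6 m.
Stress increase at mid-clay by the 2:1 spreading method:
Δσ = qB/(B+z) = 296×1.4/(1.4+6.6) = 51.8 kPa
Final effective stress: σ'_f = σ'_0 + Δσ = 47.2 + 51.8 = 99 kPa.
Normally consolidated clay, so the full stress increment lies on the virgin compression line:
S_c = C_c·H/(1+e₀)·log₁₀(σ'_f/σ'_0) = 0.25×5.8/(1+0.68)×log₁₀(99/47.2)
    = 0.8631 × 0.32169 = 0.2777 m

S_c ≈ 278 mm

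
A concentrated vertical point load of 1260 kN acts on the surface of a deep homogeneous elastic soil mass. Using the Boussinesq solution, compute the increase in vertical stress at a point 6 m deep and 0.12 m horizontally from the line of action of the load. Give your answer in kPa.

Boussinesq vertical stress below a point load on an elastic half-space:
Δσ_z = 3P/(2πz²) · [1 + (r/z)²]^(−5/2)
r/z = 0.12/6 = 0.02; [1+(r/z)²]^(−5/2) = 0.999.
Δσ_z = 3×1260/(2π×6²) × 0.999 = 16.711 × 0.999 = 16.69 kPa

Δσ_z ≈ 16.7 kPa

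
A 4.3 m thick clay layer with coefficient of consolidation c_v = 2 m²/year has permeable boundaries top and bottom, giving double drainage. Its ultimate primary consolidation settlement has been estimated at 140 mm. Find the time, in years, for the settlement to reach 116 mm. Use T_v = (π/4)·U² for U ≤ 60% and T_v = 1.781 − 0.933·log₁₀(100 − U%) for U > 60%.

t ≈ 1.46 years

Drainage path length: H_d = H/2 = 2.15 m (double drainage).
U = S(t)/S_ult = 116/140 = 0.8286.
U > 60%: T_v = 1.781 − 0.933·log₁₀(100 − 82.857) = 0.6296.
t = T_v·H_d²/c_v = 0.6296×2.15²/2 = 1.455 years.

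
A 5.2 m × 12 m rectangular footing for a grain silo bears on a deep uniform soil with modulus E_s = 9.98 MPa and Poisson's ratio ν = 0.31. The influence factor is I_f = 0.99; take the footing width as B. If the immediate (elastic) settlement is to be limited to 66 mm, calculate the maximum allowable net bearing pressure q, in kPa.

E_s = 9.98 MPa = 9980 kPa.
S_e = q·B·(1−ν²)/E_s · I_f  ⇒  q = S_e·E_s / (B·(1−ν²)·I_f).
q = 0.066 × 9980 / (5.2 × 0.9039 × 0.99) = 141.6 kPa

q ≈ 142 kPa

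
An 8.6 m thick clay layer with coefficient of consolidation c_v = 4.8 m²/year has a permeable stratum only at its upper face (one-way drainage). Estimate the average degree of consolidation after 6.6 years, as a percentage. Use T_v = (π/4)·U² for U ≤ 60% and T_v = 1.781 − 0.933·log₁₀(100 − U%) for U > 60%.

Drainage path length: H_d = H = 8.6 m (single drainage).
T_v = c_v·t/H_d² = 4.8×6.6/8.6² = 0.42834.
T_v = 0.42834 corresponds to the U > 60% branch:
U = 1 − 10^((1.781 − T_v)/0.933)/100 = 0.7183

U ≈ 71.8 %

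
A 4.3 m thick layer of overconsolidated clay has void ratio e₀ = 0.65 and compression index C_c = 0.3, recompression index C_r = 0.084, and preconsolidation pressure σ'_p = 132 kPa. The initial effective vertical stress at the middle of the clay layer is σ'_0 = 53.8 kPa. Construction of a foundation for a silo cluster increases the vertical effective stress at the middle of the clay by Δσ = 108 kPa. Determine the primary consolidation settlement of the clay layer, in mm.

Final effective stress: σ'_f = 53.8 + 108 = 161.8 kPa.
σ'_f = 161.8 > σ'_p = 132 kPa, so the stress path crosses the preconsolidation pressure — recompression up to σ'_p, then virgin compression beyond:
S_c = H/(1+e₀)·[C_r·log₁₀(σ'_p/σ'_0) + C_c·log₁₀(σ'_f/σ'_p)]
    = 4.3/1.65 × [0.084×log₁₀(132/53.8) + 0.3×log₁₀(161.8/132)]
    = 2.6061 × [0.032742 + 0.026521] = 0.1544 m

S_c ≈ 154 mm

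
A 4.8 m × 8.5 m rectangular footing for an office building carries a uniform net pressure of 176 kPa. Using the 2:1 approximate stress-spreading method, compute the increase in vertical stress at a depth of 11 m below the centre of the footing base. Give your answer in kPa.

Δσ_z ≈ 23.3 kPa

By the 2:1 method the load spreads at 1 horizontal : 2 vertical, so at depth z the loaded area has grown by z in each plan dimension:
Δσ = qBL/((B+z)(L+z)) = 176×4.8×8.5/((4.8+11)(8.5+11)) = 23.307 kPa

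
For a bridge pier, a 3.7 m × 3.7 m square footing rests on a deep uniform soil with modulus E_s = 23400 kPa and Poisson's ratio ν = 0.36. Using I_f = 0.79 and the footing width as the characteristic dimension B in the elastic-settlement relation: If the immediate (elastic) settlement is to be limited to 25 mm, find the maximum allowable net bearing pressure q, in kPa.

q ≈ 230 kPa

S_e = q·B·(1−ν²)/E_s · I_f  ⇒  q = S_e·E_s / (B·(1−ν²)·I_f).
q = 0.025 × 23400 / (3.7 × 0.8704 × 0.79) = 229.9 kPa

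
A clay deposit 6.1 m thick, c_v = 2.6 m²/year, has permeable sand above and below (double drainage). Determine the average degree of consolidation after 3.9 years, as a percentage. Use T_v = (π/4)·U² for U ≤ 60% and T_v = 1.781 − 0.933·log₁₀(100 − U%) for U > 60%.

U ≈ 94.5 %

Drainage path length: H_d = H/2 = 3.05 m (double drainage).
T_v = c_v·t/H_d² = 2.6×3.9/3.05² = 1.09.
T_v = 1.09 corresponds to the U > 60% branch:
U = 1 − 10^((1.781 − T_v)/0.933)/100 = 0.945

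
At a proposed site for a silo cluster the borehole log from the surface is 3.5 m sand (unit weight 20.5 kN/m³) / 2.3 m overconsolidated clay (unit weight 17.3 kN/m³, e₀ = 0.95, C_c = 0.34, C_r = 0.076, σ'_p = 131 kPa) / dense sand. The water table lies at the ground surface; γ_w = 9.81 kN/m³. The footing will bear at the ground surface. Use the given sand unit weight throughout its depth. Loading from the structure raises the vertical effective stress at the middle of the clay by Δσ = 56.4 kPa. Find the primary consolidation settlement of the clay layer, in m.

S_c ≈ 0.0311 m

Mid-depth of clay below the ground surface: z = 3.5 + 2.3/2 = 4.65 m.
Total vertical stress at mid-clay: σ_v = 20.5×3.5 + 17.3×1.15 = 91.645 kPa.
Pore pressure: u = 9.81×(4.65 − 0) = 45.617 kPa.
Initial effective stress: σ'_0 = σ_v − u = 91.645 − 45.617 = 46.028 kPa.
Final effective stress: σ'_f = 46.028 + 56.4 = 102.43 kPa.
σ'_f = 102.43 ≤ σ'_p = 131 kPa, so the clay remains overconsolidated and only the recompression index applies:
S_c = C_r·H/(1+e₀)·log₁₀(σ'_f/σ'_0) = 0.076×2.3/1.95×log₁₀(102.43/46.028)
    = 0.089642 × 0.34741 = 0.03114 m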